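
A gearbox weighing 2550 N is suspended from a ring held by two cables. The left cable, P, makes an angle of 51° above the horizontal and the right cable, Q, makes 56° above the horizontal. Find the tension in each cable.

T_P = 1491 N, T_Q = 1678 N

ΣF_x = 0: −T_P·cos51° + T_Q·cos56° = 0 → T_Q = 1.12541·T_P.
ΣF_y = 0: T_P·sin51° + T_Q·sin56° = 2550.
Substitute: T_P·(0.777146 + 1.12541·0.829038) = 2550 → T_P = 1491.09 ≈ 1491 N.
Then T_Q = 1.12541 × 1491.09 = 1678 N.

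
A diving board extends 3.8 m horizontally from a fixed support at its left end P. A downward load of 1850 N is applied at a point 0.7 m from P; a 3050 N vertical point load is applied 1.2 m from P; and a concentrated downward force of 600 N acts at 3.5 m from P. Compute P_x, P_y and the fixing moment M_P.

P_x = 0, P_y = 5500 N, M_P = 7055 N·m

ΣF_x = 0: P_x = 0.
ΣF_y = 0: P_y − 1850 − 3050 − 600 = 0 → P_y = 5500 N.
ΣM about P: M_P − 1850·0.7 − 3050·1.2 − 600·3.5 = 0 → M_P = 7055 N·m.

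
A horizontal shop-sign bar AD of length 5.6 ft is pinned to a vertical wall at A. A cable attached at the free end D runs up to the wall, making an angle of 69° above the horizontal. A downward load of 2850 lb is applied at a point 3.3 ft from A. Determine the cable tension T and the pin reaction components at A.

T = 1799 lb, A_x = 644.7 lb, A_y = 1171 lb

ΣM about A: T·sin69°·5.6 − 2850·3.3 = 0 → T = 9405/(5.6·0.93358) = 1798.95 ≈ 1799 lb.
ΣF_x = 0: A_x − T·cos69° = 0 → A_x = 1798.95 × 0.358368 = 644.7 lb.
ΣF_y = 0: A_y + T·sin69° − 2850 = 0 → A_y = 2850 − 1798.95 × 0.93358 = 1171 lb.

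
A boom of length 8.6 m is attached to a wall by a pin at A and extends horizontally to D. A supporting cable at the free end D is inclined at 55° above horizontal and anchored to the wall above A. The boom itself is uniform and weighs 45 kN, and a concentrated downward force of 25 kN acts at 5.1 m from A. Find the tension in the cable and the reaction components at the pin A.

T = 45.57 kN, A_x = 26.14 kN, A_y = 32.67 kN

ΣM about A: T·sin55°·8.6 − 45·4.3 − 25·5.1 = 0 → T = 321/(8.6·0.819152) = 45.5661 ≈ 45.57 kN.
ΣF_x = 0: A_x − T·cos55° = 0 → A_x = 45.5661 × 0.573576 = 26.14 kN.
ΣF_y = 0: A_y + T·sin55° − 45 − 25 = 0 → A_y = 70 − 45.5661 × 0.819152 = 32.67 kN.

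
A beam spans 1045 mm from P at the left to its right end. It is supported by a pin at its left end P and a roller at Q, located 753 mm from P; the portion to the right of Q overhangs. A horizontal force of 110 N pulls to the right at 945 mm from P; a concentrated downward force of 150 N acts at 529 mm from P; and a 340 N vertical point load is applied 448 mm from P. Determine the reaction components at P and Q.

ΣM about P: Q_y·753 − 150·529 − 340·448 = 0 → Q_y = 231670/753 = 307.663 ≈ 307.7 N.
ΣF_y = 0: P_y + 307.663 − 150 − 340 = 0 → P_y = 182.3 N.
ΣF_x = 0: P_x + 110 = 0 → P_x = -110.0 N.

P_x = -110.0 N, P_y = 182.3 N, Q_y = 307.7 N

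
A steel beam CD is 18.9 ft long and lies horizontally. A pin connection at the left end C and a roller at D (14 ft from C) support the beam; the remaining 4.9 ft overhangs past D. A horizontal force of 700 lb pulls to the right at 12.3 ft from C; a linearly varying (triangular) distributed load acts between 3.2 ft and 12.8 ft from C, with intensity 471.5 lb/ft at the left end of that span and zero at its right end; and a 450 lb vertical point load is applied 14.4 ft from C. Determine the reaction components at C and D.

Resultant of the triangular load: ½ × 471.5 × 9.6 = 2263.2 lb, acting at 6.4 ft from C (one-third of the span from the peak).
Taking moments about C: D_y·14 − (½·471.5·9.6)·6.4 − 450·14.4 = 0 → D_y = 20964.48/14 = 1497.46 ≈ 1497 lb.
ΣF_y = 0: C_y + 1497.46 − ½·471.5·9.6 − 450 = 0 → C_y = 1216 lb.
ΣF_x = 0: C_x + 700 = 0 → C_x = -700.0 lb.

C_x = -700.0 lb, C_y = 1216 lb, D_y = 1497 lb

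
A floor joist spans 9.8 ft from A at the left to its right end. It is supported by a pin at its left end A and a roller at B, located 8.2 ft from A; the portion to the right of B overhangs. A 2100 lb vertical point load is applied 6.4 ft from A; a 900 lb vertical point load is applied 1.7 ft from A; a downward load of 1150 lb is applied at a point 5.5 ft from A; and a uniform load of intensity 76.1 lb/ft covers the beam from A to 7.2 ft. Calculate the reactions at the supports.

A_x = 0, A_y = 1860 lb, B_y = 2838 lb

Resultant of the distributed load: 76.1 × 7.2 = 547.92 lb at 3.6 ft from A.
ΣM about A: B_y·8.2 − 2100·6.4 − 900·1.7 − 1150·5.5 − (76.1·7.2)·3.6 = 0 → B_y = 23267.512/8.2 = 2837.5 ≈ 2838 lb.
ΣF_y = 0: A_y + 2837.5 − 2100 − 900 − 1150 − 76.1·7.2 = 0 → A_y = 1860 lb.
ΣF_x = 0: no horizontal applied forces, so A_x = 0.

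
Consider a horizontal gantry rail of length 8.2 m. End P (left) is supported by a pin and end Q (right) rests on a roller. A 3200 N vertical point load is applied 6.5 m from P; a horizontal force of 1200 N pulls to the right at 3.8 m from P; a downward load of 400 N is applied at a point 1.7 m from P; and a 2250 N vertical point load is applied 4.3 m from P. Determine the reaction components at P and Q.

P_x = -1200 N, P_y = 2051 N, Q_y = 3799 N

ΣM about P: Q_y·8.2 − 3200·6.5 − 400·1.7 − 2250·4.3 = 0 → Q_y = 31155/8.2 = 3799.39 ≈ 3799 N.
ΣF_y = 0: P_y + 3799.39 − 3200 − 400 − 2250 = 0 → P_y = 2051 N.
ΣF_x = 0: P_x + 1200 = 0 → P_x = -1200 N.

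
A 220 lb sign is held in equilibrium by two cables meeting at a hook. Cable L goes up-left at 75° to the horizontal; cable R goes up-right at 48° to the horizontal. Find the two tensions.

ΣF_x = 0: −T_L·cos75° + T_R·cos48° = 0 → T_R = 0.386799·T_L.
ΣF_y = 0: T_L·sin75° + T_R·sin48° = 220.
Substitute: T_L·(0.965926 + 0.386799·0.743145) = 220 → T_L = 175.526 ≈ 175.5 lb.
Then T_R = 0.386799 × 175.526 = 67.89 lb.

T_L = 175.5 lb, T_R = 67.89 lb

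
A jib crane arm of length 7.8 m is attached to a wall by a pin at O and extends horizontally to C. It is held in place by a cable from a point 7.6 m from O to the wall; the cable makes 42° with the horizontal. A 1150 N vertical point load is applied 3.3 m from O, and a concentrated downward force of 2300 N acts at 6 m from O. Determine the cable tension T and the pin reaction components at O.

ΣM about O: T·sin42°·7.6 − 1150·3.3 − 2300·6 = 0 → T = 17595/(7.6·0.669131) = 3459.91 ≈ 3460 N.
ΣF_x = 0: O_x − T·cos42° = 0 → O_x = 3459.91 × 0.743145 = 2571 N.
ΣF_y = 0: O_y + T·sin42° − 1150 − 2300 = 0 → O_y = 3450 − 3459.91 × 0.669131 = 1135 N.

T = 3460 N, O_x = 2571 N, O_y = 1135 N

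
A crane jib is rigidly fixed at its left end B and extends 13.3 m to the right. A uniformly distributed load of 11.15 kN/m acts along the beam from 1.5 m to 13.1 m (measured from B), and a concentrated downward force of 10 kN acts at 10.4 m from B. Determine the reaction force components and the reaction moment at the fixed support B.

Resultant of the distributed load: 11.15 × 11.6 = 129.34 kN at 7.3 m from B.
ΣF_x = 0: B_x = 0.
ΣF_y = 0: B_y − 11.15·11.6 − 10 = 0 → B_y = 139.3 kN.
ΣM about B: M_B − (11.15·11.6)·7.3 − 10·10.4 = 0 → M_B = 1048 kN·m.

B_x = 0, B_y = 139.3 kN, M_B = 1048 kN·m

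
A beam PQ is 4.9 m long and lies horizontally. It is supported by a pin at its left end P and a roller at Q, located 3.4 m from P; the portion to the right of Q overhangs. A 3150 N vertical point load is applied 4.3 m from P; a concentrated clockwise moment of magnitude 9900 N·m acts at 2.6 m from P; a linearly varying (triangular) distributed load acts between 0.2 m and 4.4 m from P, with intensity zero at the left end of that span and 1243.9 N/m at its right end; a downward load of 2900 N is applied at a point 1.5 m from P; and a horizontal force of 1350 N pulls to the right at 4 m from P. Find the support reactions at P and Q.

P_x = -1350 N, P_y = -1818 N, Q_y = 10480 N

Resultant of the triangular load: ½ × 1243.9 × 4.2 = 2612.19 N, acting at 3 m from P (one-third of the span from the peak).
Moments about P: Q_y·3.4 − 3150·4.3 − 9900 − (½·1243.9·4.2)·3 − 2900·1.5 = 0 → Q_y = 35631.57/3.4 = 10479.9 ≈ 10480 N.
ΣF_y = 0: P_y + 10479.9 − 3150 − ½·1243.9·4.2 − 2900 = 0 → P_y = -1818 N.
ΣF_x = 0: P_x + 1350 = 0 → P_x = -1350 N.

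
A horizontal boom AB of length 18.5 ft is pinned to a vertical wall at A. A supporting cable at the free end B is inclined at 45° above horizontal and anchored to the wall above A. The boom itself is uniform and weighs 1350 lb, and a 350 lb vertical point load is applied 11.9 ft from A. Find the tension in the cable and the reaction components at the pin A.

T = 1273 lb, A_x = 900.1 lb, A_y = 799.9 lb

ΣM about A: T·sin45°·18.5 − 1350·9.25 − 350·11.9 = 0 → T = 16652.5/(18.5·0.707107) = 1272.98 ≈ 1273 lb.
ΣF_x = 0: A_x − T·cos45° = 0 → A_x = 1272.98 × 0.707107 = 900.1 lb.
ΣF_y = 0: A_y + T·sin45° − 1350 − 350 = 0 → A_y = 1700 − 1272.98 × 0.707107 = 799.9 lb.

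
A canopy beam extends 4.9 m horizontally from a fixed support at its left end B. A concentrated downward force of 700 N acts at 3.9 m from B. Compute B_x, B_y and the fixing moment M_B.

ΣF_x = 0: B_x = 0.
ΣF_y = 0: B_y − 700 = 0 → B_y = 700.0 N.
ΣM about B: M_B − 700·3.9 = 0 → M_B = 2730 N·m.

B_x = 0, B_y = 700.0 N, M_B = 2730 N·m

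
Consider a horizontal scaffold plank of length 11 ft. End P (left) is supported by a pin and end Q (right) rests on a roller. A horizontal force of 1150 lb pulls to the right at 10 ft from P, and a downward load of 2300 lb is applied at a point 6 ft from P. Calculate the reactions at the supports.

Moments about P: Q_y·11 − 2300·6 = 0 → Q_y = 13800/11 = 1254.55 ≈ 1255 lb.
ΣF_y = 0: P_y + 1254.55 − 2300 = 0 → P_y = 1045 lb.
ΣF_x = 0: P_x + 1150 = 0 → P_x = -1150 lb.

P_x = -1150 lb, P_y = 1045 lb, Q_y = 1255 lb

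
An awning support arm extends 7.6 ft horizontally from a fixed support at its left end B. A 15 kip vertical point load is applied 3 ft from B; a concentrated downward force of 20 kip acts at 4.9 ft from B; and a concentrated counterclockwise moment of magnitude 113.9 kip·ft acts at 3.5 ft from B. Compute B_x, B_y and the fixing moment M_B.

ΣF_x = 0: B_x = 0.
ΣF_y = 0: B_y − 15 − 20 = 0 → B_y = 35.00 kip.
ΣM about B: M_B − 15·3 − 20·4.9 + 113.9 = 0 → M_B = 29.10 kip·ft.

B_x = 0, B_y = 35.00 kip, M_B = 29.10 kip·ft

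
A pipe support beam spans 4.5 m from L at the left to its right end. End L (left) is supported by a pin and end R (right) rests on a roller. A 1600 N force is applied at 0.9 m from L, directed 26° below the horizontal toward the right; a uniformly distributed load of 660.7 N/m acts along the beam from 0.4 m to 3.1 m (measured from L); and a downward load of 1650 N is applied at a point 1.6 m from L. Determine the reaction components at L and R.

L_x = -1438 N, L_y = 2715 N, R_y = 1421 N

Resultant of the distributed load: 660.7 × 2.7 = 1783.89 N at 1.75 m from L.
Moments about L: R_y·4.5 − 1600·sin26°·0.9 − (660.7·2.7)·1.75 − 1650·1.6 = 0 → R_y = 6393.06/4.5 = 1420.68 ≈ 1421 N.
ΣF_y = 0: L_y + 1420.68 − 1600·sin26° − 660.7·2.7 − 1650 = 0 → L_y = 2715 N.
ΣF_x = 0: L_x + 1600·cos26° = 0 → L_x = -1438 N.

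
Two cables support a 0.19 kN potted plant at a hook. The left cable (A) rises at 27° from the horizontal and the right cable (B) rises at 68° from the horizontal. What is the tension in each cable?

T_A = 0.07145 kN, T_B = 0.1699 kN

ΣF_x = 0: −T_A·cos27° + T_B·cos68° = 0 → T_B = 2.37851·T_A.
ΣF_y = 0: T_A·sin27° + T_B·sin68° = 0.19.
Substitute: T_A·(0.45399 + 2.37851·0.927184) = 0.19 → T_A = 0.0714472 ≈ 0.07145 kN.
Then T_B = 2.37851 × 0.0714472 = 0.1699 kN.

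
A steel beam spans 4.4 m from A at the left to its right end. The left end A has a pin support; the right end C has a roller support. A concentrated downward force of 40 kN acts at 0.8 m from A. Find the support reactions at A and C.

A_x = 0, A_y = 32.73 kN, C_y = 7.273 kN

Moments about A: C_y·4.4 − 40·0.8 = 0 → C_y = 32/4.4 = 7.27273 ≈ 7.273 kN.
ΣF_y = 0: A_y + 7.27273 − 40 = 0 → A_y = 32.73 kN.
ΣF_x = 0: no horizontal applied forces, so A_x = 0.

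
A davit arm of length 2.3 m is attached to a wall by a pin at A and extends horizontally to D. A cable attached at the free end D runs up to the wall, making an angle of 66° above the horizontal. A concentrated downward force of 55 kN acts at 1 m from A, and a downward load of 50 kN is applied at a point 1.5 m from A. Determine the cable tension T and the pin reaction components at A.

ΣM about A: T·sin66°·2.3 − 55·1 − 50·1.5 = 0 → T = 130/(2.3·0.913545) = 61.8708 ≈ 61.87 kN.
ΣF_x = 0: A_x − T·cos66° = 0 → A_x = 61.8708 × 0.406737 = 25.17 kN.
ΣF_y = 0: A_y + T·sin66° − 55 − 50 = 0 → A_y = 105 − 61.8708 × 0.913545 = 48.48 kN.

T = 61.87 kN, A_x = 25.17 kN, A_y = 48.48 kN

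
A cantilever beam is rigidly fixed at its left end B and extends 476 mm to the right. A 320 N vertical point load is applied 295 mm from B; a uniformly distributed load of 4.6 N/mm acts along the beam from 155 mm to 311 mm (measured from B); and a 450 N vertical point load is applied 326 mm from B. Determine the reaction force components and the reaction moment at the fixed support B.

Resultant of the distributed load: 4.6 × 156 = 717.6 N at 233 mm from B.
ΣF_x = 0: B_x = 0.
ΣF_y = 0: B_y − 320 − 4.6·156 − 450 = 0 → B_y = 1488 N.
ΣM about B: M_B − 320·295 − (4.6·156)·233 − 450·326 = 0 → M_B = 408300 N·mm.

B_x = 0, B_y = 1488 N, M_B = 408300 N·mm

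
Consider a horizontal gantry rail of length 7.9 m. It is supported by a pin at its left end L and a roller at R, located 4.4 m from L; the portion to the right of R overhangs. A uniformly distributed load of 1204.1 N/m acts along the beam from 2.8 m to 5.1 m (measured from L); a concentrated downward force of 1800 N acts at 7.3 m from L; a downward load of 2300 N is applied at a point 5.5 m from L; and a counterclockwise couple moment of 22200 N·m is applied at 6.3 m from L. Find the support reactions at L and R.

Resultant of the distributed load: 1204.1 × 2.3 = 2769.43 N at 3.95 m from L.
Moments about L: R_y·4.4 − (1204.1·2.3)·3.95 − 1800·7.3 − 2300·5.5 + 22200 = 0 → R_y = 14529.2485/4.4 = 3302.1 ≈ 3302 N.
ΣF_y = 0: L_y + 3302.1 − 1204.1·2.3 − 1800 − 2300 = 0 → L_y = 3567 N.
ΣF_x = 0: no horizontal applied forces, so L_x = 0.

L_x = 0, L_y = 3567 N, R_y = 3302 N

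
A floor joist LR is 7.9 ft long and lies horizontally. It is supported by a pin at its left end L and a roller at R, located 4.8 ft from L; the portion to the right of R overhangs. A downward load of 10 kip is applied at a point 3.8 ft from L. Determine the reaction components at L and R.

L_x = 0, L_y = 2.083 kip, R_y = 7.917 kip

Taking moments about L: R_y·4.8 − 10·3.8 = 0 → R_y = 38/4.8 = 7.91667 ≈ 7.917 kip.
ΣF_y = 0: L_y + 7.91667 − 10 = 0 → L_y = 2.083 kip.
ΣF_x = 0: no horizontal applied forces, so L_x = 0.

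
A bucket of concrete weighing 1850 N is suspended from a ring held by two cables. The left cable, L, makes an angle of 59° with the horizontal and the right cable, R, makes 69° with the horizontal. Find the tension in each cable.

T_L = 841.3 N, T_R = 1209 N

ΣF_x = 0: −T_L·cos59° + T_R·cos69° = 0 → T_R = 1.43718·T_L.
ΣF_y = 0: T_L·sin59° + T_R·sin69° = 1850.
Substitute: T_L·(0.857167 + 1.43718·0.93358) = 1850 → T_L = 841.334 ≈ 841.3 N.
Then T_R = 1.43718 × 841.334 = 1209 N.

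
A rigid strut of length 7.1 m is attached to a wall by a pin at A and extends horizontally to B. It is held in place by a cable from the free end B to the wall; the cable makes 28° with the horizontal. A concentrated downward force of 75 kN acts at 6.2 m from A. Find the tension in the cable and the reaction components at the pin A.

ΣM about A: T·sin28°·7.1 − 75·6.2 = 0 → T = 465/(7.1·0.469472) = 139.503 ≈ 139.5 kN.
ΣF_x = 0: A_x − T·cos28° = 0 → A_x = 139.503 × 0.882948 = 123.2 kN.
ΣF_y = 0: A_y + T·sin28° − 75 = 0 → A_y = 75 − 139.503 × 0.469472 = 9.507 kN.

T = 139.5 kN, A_x = 123.2 kN, A_y = 9.507 kN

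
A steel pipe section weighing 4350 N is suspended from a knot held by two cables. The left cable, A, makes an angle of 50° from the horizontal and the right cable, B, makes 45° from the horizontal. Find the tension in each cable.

ΣF_x = 0: −T_A·cos50° + T_B·cos45° = 0 → T_B = 0.909039·T_A.
ΣF_y = 0: T_A·sin50° + T_B·sin45° = 4350.
Substitute: T_A·(0.766044 + 0.909039·0.707107) = 4350 → T_A = 3087.66 ≈ 3088 N.
Then T_B = 0.909039 × 3087.66 = 2807 N.

T_A = 3088 N, T_B = 2807 N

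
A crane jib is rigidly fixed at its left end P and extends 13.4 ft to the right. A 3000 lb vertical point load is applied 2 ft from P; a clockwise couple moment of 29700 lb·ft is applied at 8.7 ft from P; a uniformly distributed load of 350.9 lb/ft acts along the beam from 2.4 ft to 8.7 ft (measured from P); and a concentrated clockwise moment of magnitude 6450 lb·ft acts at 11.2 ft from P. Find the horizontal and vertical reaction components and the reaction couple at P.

P_x = 0, P_y = 5211 lb, M_P = 54420 lb·ft

Resultant of the distributed load: 350.9 × 6.3 = 2210.67 lb at 5.55 ft from P.
ΣF_x = 0: P_x = 0.
ΣF_y = 0: P_y − 3000 − 350.9·6.3 = 0 → P_y = 5211 lb.
ΣM about P: M_P − 3000·2 − 29700 − (350.9·6.3)·5.55 − 6450 = 0 → M_P = 54420 lb·ft.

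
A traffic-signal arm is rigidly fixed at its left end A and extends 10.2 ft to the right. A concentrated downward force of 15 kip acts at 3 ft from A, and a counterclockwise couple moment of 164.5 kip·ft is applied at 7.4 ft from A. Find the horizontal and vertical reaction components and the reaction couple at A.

ΣF_x = 0: A_x = 0.
ΣF_y = 0: A_y − 15 = 0 → A_y = 15.00 kip.
ΣM about A: M_A − 15·3 + 164.5 = 0 → M_A = -119.5 kip·ft.

A_x = 0, A_y = 15.00 kip, M_A = -119.5 kip·ft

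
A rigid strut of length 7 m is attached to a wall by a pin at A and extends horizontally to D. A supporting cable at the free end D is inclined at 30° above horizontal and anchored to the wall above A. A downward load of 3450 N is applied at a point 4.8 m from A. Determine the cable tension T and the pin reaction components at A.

T = 4731 N, A_x = 4098 N, A_y = 1084 N

ΣM about A: T·sin30°·7 − 3450·4.8 = 0 → T = 16560/(7·0.5) = 4731.43 ≈ 4731 N.
ΣF_x = 0: A_x − T·cos30° = 0 → A_x = 4731.43 × 0.866025 = 4098 N.
ΣF_y = 0: A_y + T·sin30° − 3450 = 0 → A_y = 3450 − 4731.43 × 0.5 = 1084 N.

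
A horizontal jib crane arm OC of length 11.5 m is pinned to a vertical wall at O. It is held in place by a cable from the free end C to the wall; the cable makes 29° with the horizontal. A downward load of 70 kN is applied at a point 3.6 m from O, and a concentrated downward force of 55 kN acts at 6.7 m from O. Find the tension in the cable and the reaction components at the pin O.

ΣM about O: T·sin29°·11.5 − 70·3.6 − 55·6.7 = 0 → T = 620.5/(11.5·0.48481) = 111.294 ≈ 111.3 kN.
ΣF_x = 0: O_x − T·cos29° = 0 → O_x = 111.294 × 0.87462 = 97.34 kN.
ΣF_y = 0: O_y + T·sin29° − 70 − 55 = 0 → O_y = 125 − 111.294 × 0.48481 = 71.04 kN.

T = 111.3 kN, O_x = 97.34 kN, O_y = 71.04 kN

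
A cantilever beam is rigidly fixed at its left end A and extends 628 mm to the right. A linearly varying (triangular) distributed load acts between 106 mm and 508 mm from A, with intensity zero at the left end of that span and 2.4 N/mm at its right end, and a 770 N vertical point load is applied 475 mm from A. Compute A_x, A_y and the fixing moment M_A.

Resultant of the triangular load: ½ × 2.4 × 402 = 482.4 N, acting at 374 mm from A (one-third of the span from the peak).
ΣF_x = 0: A_x = 0.
ΣF_y = 0: A_y − ½·2.4·402 − 770 = 0 → A_y = 1252 N.
ΣM about A: M_A − (½·2.4·402)·374 − 770·475 = 0 → M_A = 546200 N·mm.

A_x = 0, A_y = 1252 N, M_A = 546200 N·mm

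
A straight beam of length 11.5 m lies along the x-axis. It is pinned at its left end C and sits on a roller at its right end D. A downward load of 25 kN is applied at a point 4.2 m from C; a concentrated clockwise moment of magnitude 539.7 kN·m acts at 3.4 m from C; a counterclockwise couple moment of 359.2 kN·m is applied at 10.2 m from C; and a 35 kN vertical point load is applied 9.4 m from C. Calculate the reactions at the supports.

ΣM about C: D_y·11.5 − 25·4.2 − 539.7 + 359.2 − 35·9.4 = 0 → D_y = 614.5/11.5 = 53.4348 ≈ 53.43 kN.
ΣF_y = 0: C_y + 53.4348 − 25 − 35 = 0 → C_y = 6.565 kN.
ΣF_x = 0: no horizontal applied forces, so C_x = 0.

C_x = 0, C_y = 6.565 kN, D_y = 53.43 kN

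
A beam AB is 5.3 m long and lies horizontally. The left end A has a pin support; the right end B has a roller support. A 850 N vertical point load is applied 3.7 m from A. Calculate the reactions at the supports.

A_x = 0, A_y = 256.6 N, B_y = 593.4 N

ΣM about A: B_y·5.3 − 850·3.7 = 0 → B_y = 3145/5.3 = 593.396 ≈ 593.4 N.
ΣF_y = 0: A_y + 593.396 − 850 = 0 → A_y = 256.6 N.
ΣF_x = 0: no horizontal applied forces, so A_x = 0.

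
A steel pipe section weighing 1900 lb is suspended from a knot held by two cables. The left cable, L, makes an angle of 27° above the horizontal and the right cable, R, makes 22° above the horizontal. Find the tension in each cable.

ΣF_x = 0: −T_L·cos27° + T_R·cos22° = 0 → T_R = 0.960981·T_L.
ΣF_y = 0: T_L·sin27° + T_R·sin22° = 1900.
Substitute: T_L·(0.45399 + 0.960981·0.374607) = 1900 → T_L = 2334.21 ≈ 2334 lb.
Then T_R = 0.960981 × 2334.21 = 2243 lb.

T_L = 2334 lb, T_R = 2243 lb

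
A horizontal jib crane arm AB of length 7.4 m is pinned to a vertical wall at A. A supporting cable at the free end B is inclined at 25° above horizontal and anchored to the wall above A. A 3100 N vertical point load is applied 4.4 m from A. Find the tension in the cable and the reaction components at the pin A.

ΣM about A: T·sin25°·7.4 − 3100·4.4 = 0 → T = 13640/(7.4·0.422618) = 4361.49 ≈ 4361 N.
ΣF_x = 0: A_x − T·cos25° = 0 → A_x = 4361.49 × 0.906308 = 3953 N.
ΣF_y = 0: A_y + T·sin25° − 3100 = 0 → A_y = 3100 − 4361.49 × 0.422618 = 1257 N.

T = 4361 N, A_x = 3953 N, A_y = 1257 N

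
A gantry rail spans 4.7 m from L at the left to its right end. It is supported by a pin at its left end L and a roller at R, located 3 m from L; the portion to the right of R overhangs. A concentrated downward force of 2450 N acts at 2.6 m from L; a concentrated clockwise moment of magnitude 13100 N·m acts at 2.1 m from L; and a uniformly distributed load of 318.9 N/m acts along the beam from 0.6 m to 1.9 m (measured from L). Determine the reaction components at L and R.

Resultant of the distributed load: 318.9 × 1.3 = 414.57 N at 1.25 m from L.
ΣM about L: R_y·3 − 2450·2.6 − 13100 − (318.9·1.3)·1.25 = 0 → R_y = 19988.2125/3 = 6662.74 ≈ 6663 N.
ΣF_y = 0: L_y + 6662.74 − 2450 − 318.9·1.3 = 0 → L_y = -3798 N.
ΣF_x = 0: no horizontal applied forces, so L_x = 0.

L_x = 0, L_y = -3798 N, R_y = 6663 N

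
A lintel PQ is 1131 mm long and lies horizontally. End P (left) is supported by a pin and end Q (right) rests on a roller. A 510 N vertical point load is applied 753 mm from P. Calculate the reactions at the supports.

Moments about P: Q_y·1131 − 510·753 = 0 → Q_y = 384030/1131 = 339.549 ≈ 339.5 N.
ΣF_y = 0: P_y + 339.549 − 510 = 0 → P_y = 170.5 N.
ΣF_x = 0: no horizontal applied forces, so P_x = 0.

P_x = 0, P_y = 170.5 N, Q_y = 339.5 N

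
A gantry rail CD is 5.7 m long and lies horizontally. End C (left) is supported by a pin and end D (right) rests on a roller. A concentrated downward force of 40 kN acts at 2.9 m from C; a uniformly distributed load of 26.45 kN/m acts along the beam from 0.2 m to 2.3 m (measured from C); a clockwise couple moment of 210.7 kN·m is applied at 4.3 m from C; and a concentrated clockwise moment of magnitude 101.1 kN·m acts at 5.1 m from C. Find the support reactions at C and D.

C_x = 0, C_y = 8.311 kN, D_y = 87.23 kN

Resultant of the distributed load: 26.45 × 2.1 = 55.545 kN at 1.25 m from C.
Taking moments about C: D_y·5.7 − 40·2.9 − (26.45·2.1)·1.25 − 210.7 − 101.1 = 0 → D_y = 497.23125/5.7 = 87.2336 ≈ 87.23 kN.
ΣF_y = 0: C_y + 87.2336 − 40 − 26.45·2.1 = 0 → C_y = 8.311 kN.
ΣF_x = 0: no horizontal applied forces, so C_x = 0.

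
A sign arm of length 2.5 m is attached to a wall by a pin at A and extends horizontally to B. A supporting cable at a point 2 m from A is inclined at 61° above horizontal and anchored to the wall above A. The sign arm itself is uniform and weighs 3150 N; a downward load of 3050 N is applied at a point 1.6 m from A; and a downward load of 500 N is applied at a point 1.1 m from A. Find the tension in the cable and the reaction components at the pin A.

T = 5355 N, A_x = 2596 N, A_y = 2016 N

ΣM about A: T·sin61°·2 − 3150·1.25 − 3050·1.6 − 500·1.1 = 0 → T = 9367.5/(2·0.87462) = 5355.18 ≈ 5355 N.
ΣF_x = 0: A_x − T·cos61° = 0 → A_x = 5355.18 × 0.48481 = 2596 N.
ΣF_y = 0: A_y + T·sin61° − 3150 − 3050 − 500 = 0 → A_y = 6700 − 5355.18 × 0.87462 = 2016 N.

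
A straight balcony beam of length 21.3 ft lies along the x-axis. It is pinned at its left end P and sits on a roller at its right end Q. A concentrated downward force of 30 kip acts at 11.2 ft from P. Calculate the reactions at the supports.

P_x = 0, P_y = 14.23 kip, Q_y = 15.77 kip

Moments about P: Q_y·21.3 − 30·11.2 = 0 → Q_y = 336/21.3 = 15.7746 ≈ 15.77 kip.
ΣF_y = 0: P_y + 15.7746 − 30 = 0 → P_y = 14.23 kip.
ΣF_x = 0: no horizontal applied forces, so P_x = 0.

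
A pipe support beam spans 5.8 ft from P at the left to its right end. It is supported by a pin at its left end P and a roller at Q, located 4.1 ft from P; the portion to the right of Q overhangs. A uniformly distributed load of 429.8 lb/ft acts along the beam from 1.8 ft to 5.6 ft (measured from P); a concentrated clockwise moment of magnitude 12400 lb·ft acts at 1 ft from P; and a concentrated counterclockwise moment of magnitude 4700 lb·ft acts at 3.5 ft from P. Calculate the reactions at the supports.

P_x = 0, P_y = -1719 lb, Q_y = 3352 lb

Resultant of the distributed load: 429.8 × 3.8 = 1633.24 lb at 3.7 ft from P.
Moments about P: Q_y·4.1 − (429.8·3.8)·3.7 − 12400 + 4700 = 0 → Q_y = 13742.988/4.1 = 3351.95 ≈ 3352 lb.
ΣF_y = 0: P_y + 3351.95 − 429.8·3.8 = 0 → P_y = -1719 lb.
ΣF_x = 0: no horizontal applied forces, so P_x = 0.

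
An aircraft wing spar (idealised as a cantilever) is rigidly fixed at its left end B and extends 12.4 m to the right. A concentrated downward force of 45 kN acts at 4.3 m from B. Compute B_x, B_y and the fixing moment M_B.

ΣF_x = 0: B_x = 0.
ΣF_y = 0: B_y − 45 = 0 → B_y = 45.00 kN.
ΣM about B: M_B − 45·4.3 = 0 → M_B = 193.5 kN·m.

B_x = 0, B_y = 45.00 kN, M_B = 193.5 kN·m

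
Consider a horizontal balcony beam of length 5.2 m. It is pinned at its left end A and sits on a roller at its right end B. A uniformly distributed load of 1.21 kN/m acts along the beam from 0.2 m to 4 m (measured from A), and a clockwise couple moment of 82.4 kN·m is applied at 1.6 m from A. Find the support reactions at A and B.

Resultant of the distributed load: 1.21 × 3.8 = 4.598 kN at 2.1 m from A.
Moments about A: B_y·5.2 − (1.21·3.8)·2.1 − 82.4 = 0 → B_y = 92.0558/5.2 = 17.703 ≈ 17.70 kN.
ΣF_y = 0: A_y + 17.703 − 1.21·3.8 = 0 → A_y = -13.11 kN.
ΣF_x = 0: no horizontal applied forces, so A_x = 0.

A_x = 0, A_y = -13.11 kN, B_y = 17.70 kN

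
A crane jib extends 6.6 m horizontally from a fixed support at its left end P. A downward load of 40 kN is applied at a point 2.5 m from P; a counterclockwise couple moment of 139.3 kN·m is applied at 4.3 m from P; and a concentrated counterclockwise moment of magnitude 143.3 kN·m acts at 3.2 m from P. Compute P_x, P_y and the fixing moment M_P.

ΣF_x = 0: P_x = 0.
ΣF_y = 0: P_y − 40 = 0 → P_y = 40.00 kN.
ΣM about P: M_P − 40·2.5 + 139.3 + 143.3 = 0 → M_P = -182.6 kN·m.

P_x = 0, P_y = 40.00 kN, M_P = -182.6 kN·m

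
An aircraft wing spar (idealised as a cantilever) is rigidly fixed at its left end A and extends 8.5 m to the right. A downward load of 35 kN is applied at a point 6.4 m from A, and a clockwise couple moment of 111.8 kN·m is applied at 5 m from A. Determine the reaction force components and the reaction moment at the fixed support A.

ΣF_x = 0: A_x = 0.
ΣF_y = 0: A_y − 35 = 0 → A_y = 35.00 kN.
ΣM about A: M_A − 35·6.4 − 111.8 = 0 → M_A = 335.8 kN·m.

A_x = 0, A_y = 35.00 kN, M_A = 335.8 kN·m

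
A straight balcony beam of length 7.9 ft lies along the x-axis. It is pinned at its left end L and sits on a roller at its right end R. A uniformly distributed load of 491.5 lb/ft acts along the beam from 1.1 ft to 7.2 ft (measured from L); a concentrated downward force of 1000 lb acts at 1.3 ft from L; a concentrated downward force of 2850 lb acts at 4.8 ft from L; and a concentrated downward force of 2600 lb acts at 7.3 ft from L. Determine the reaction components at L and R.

L_x = 0, L_y = 3574 lb, R_y = 5874 lb

Resultant of the distributed load: 491.5 × 6.1 = 2998.15 lb at 4.15 ft from L.
Taking moments about L: R_y·7.9 − (491.5·6.1)·4.15 − 1000·1.3 − 2850·4.8 − 2600·7.3 = 0 → R_y = 46402.3225/7.9 = 5873.71 ≈ 5874 lb.
ΣF_y = 0: L_y + 5873.71 − 491.5·6.1 − 1000 − 2850 − 2600 = 0 → L_y = 3574 lb.
ΣF_x = 0: no horizontal applied forces, so L_x = 0.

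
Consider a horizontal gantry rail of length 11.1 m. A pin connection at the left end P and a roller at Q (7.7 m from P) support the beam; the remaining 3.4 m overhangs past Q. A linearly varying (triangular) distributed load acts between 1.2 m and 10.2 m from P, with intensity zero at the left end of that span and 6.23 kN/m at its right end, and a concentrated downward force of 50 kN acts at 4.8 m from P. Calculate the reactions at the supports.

Resultant of the triangular load: ½ × 6.23 × 9 = 28.035 kN, acting at 7.2 m from P (one-third of the span from the peak).
Taking moments about P: Q_y·7.7 − (½·6.23·9)·7.2 − 50·4.8 = 0 → Q_y = 441.852/7.7 = 57.3834 ≈ 57.38 kN.
ΣF_y = 0: P_y + 57.3834 − ½·6.23·9 − 50 = 0 → P_y = 20.65 kN.
ΣF_x = 0: no horizontal applied forces, so P_x = 0.

P_x = 0, P_y = 20.65 kN, Q_y = 57.38 kN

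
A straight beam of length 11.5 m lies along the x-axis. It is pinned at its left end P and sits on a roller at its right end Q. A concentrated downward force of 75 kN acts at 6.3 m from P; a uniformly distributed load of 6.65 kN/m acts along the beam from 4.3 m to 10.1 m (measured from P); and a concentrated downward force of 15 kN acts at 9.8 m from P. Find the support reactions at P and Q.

P_x = 0, P_y = 50.55 kN, Q_y = 78.02 kN

Resultant of the distributed load: 6.65 × 5.8 = 38.57 kN at 7.2 m from P.
Moments about P: Q_y·11.5 − 75·6.3 − (6.65·5.8)·7.2 − 15·9.8 = 0 → Q_y = 897.204/11.5 = 78.0177 ≈ 78.02 kN.
ΣF_y = 0: P_y + 78.0177 − 75 − 6.65·5.8 − 15 = 0 → P_y = 50.55 kN.
ΣF_x = 0: no horizontal applied forces, so P_x = 0.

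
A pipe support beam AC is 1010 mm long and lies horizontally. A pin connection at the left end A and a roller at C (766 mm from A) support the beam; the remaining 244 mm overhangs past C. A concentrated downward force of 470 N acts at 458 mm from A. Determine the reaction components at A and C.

Moments about A: C_y·766 − 470·458 = 0 → C_y = 215260/766 = 281.018 ≈ 281.0 N.
ΣF_y = 0: A_y + 281.018 − 470 = 0 → A_y = 189.0 N.
ΣF_x = 0: no horizontal applied forces, so A_x = 0.

A_x = 0, A_y = 189.0 N, C_y = 281.0 N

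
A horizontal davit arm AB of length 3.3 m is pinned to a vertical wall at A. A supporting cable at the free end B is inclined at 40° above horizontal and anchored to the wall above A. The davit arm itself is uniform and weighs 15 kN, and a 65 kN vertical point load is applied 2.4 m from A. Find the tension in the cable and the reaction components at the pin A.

ΣM about A: T·sin40°·3.3 − 15·1.65 − 65·2.4 = 0 → T = 180.75/(3.3·0.642788) = 85.2112 ≈ 85.21 kN.
ΣF_x = 0: A_x − T·cos40° = 0 → A_x = 85.2112 × 0.766044 = 65.28 kN.
ΣF_y = 0: A_y + T·sin40° − 15 − 65 = 0 → A_y = 80 − 85.2112 × 0.642788 = 25.23 kN.

T = 85.21 kN, A_x = 65.28 kN, A_y = 25.23 kN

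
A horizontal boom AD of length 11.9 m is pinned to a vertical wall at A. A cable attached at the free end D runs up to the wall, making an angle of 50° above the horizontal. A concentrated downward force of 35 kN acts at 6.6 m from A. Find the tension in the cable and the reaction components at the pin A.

ΣM about A: T·sin50°·11.9 − 35·6.6 = 0 → T = 231/(11.9·0.766044) = 25.3403 ≈ 25.34 kN.
ΣF_x = 0: A_x − T·cos50° = 0 → A_x = 25.3403 × 0.642788 = 16.29 kN.
ΣF_y = 0: A_y + T·sin50° − 35 = 0 → A_y = 35 − 25.3403 × 0.766044 = 15.59 kN.

T = 25.34 kN, A_x = 16.29 kN, A_y = 15.59 kN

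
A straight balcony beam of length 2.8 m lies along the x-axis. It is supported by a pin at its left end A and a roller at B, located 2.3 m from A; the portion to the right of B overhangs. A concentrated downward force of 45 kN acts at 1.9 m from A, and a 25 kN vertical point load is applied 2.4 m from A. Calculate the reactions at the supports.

A_x = 0, A_y = 6.739 kN, B_y = 63.26 kN

Taking moments about A: B_y·2.3 − 45·1.9 − 25·2.4 = 0 → B_y = 145.5/2.3 = 63.2609 ≈ 63.26 kN.
ΣF_y = 0: A_y + 63.2609 − 45 − 25 = 0 → A_y = 6.739 kN.
ΣF_x = 0: no horizontal applied forces, so A_x = 0.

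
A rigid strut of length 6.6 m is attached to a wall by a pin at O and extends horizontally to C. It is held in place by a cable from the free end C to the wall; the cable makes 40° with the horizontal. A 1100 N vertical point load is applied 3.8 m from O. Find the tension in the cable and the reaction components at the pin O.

ΣM about O: T·sin40°·6.6 − 1100·3.8 = 0 → T = 4180/(6.6·0.642788) = 985.291 ≈ 985.3 N.
ΣF_x = 0: O_x − T·cos40° = 0 → O_x = 985.291 × 0.766044 = 754.8 N.
ΣF_y = 0: O_y + T·sin40° − 1100 = 0 → O_y = 1100 − 985.291 × 0.642788 = 466.7 N.

T = 985.3 N, O_x = 754.8 N, O_y = 466.7 N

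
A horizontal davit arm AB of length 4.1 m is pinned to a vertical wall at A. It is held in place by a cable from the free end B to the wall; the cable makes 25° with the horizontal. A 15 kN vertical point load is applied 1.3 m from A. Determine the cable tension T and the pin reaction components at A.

ΣM about A: T·sin25°·4.1 − 15·1.3 = 0 → T = 19.5/(4.1·0.422618) = 11.2539 ≈ 11.25 kN.
ΣF_x = 0: A_x − T·cos25° = 0 → A_x = 11.2539 × 0.906308 = 10.20 kN.
ΣF_y = 0: A_y + T·sin25° − 15 = 0 → A_y = 15 − 11.2539 × 0.422618 = 10.24 kN.

T = 11.25 kN, A_x = 10.20 kN, A_y = 10.24 kN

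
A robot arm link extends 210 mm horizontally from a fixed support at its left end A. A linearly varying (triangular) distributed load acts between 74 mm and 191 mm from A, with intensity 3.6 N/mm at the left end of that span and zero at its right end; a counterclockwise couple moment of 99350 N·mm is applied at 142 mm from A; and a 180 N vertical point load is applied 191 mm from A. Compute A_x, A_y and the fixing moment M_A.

Resultant of the triangular load: ½ × 3.6 × 117 = 210.6 N, acting at 113 mm from A (one-third of the span from the peak).
ΣF_x = 0: A_x = 0.
ΣF_y = 0: A_y − ½·3.6·117 − 180 = 0 → A_y = 390.6 N.
ΣM about A: M_A − (½·3.6·117)·113 + 99350 − 180·191 = 0 → M_A = -41170 N·mm.

A_x = 0, A_y = 390.6 N, M_A = -41170 N·mm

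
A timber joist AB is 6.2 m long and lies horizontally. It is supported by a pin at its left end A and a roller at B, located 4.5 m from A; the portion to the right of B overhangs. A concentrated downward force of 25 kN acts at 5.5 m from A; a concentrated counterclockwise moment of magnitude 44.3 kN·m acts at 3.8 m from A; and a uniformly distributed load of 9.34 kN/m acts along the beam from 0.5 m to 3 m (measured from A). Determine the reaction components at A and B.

Resultant of the distributed load: 9.34 × 2.5 = 23.35 kN at 1.75 m from A.
Moments about A: B_y·4.5 − 25·5.5 + 44.3 − (9.34·2.5)·1.75 = 0 → B_y = 134.0625/4.5 = 29.7917 ≈ 29.79 kN.
ΣF_y = 0: A_y + 29.7917 − 25 − 9.34·2.5 = 0 → A_y = 18.56 kN.
ΣF_x = 0: no horizontal applied forces, so A_x = 0.

A_x = 0, A_y = 18.56 kN, B_y = 29.79 kN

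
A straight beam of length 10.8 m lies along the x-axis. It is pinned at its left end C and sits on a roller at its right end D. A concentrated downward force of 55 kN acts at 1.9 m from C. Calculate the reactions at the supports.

C_x = 0, C_y = 45.32 kN, D_y = 9.676 kN

Taking moments about C: D_y·10.8 − 55·1.9 = 0 → D_y = 104.5/10.8 = 9.67593 ≈ 9.676 kN.
ΣF_y = 0: C_y + 9.67593 − 55 = 0 → C_y = 45.32 kN.
ΣF_x = 0: no horizontal applied forces, so C_x = 0.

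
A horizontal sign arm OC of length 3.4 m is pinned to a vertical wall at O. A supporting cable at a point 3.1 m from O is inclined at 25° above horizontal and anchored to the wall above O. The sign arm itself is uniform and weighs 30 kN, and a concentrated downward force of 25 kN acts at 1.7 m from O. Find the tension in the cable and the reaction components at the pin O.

ΣM about O: T·sin25°·3.1 − 30·1.7 − 25·1.7 = 0 → T = 93.5/(3.1·0.422618) = 71.3677 ≈ 71.37 kN.
ΣF_x = 0: O_x − T·cos25° = 0 → O_x = 71.3677 × 0.906308 = 64.68 kN.
ΣF_y = 0: O_y + T·sin25° − 30 − 25 = 0 → O_y = 55 − 71.3677 × 0.422618 = 24.84 kN.

T = 71.37 kN, O_x = 64.68 kN, O_y = 24.84 kN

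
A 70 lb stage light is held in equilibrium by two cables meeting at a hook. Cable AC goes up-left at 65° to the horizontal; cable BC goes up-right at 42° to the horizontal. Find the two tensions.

ΣF_x = 0: −T_AC·cos65° + T_BC·cos42° = 0 → T_BC = 0.568689·T_AC.
ΣF_y = 0: T_AC·sin65° + T_BC·sin42° = 70.
Substitute: T_AC·(0.906308 + 0.568689·0.669131) = 70 → T_AC = 54.397 ≈ 54.40 lb.
Then T_BC = 0.568689 × 54.397 = 30.93 lb.

T_AC = 54.40 lb, T_BC = 30.93 lb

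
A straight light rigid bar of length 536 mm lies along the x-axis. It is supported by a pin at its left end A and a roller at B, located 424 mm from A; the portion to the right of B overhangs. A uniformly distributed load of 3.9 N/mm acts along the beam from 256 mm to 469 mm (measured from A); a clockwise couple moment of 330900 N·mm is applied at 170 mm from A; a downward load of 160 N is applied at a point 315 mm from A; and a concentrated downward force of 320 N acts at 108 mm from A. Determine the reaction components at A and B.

A_x = 0, A_y = -380.3 N, B_y = 1691 N

Resultant of the distributed load: 3.9 × 213 = 830.7 N at 362.5 mm from A.
ΣM about A: B_y·424 − (3.9·213)·362.5 − 330900 − 160·315 − 320·108 = 0 → B_y = 716988.75/424 = 1691.01 ≈ 1691 N.
ΣF_y = 0: A_y + 1691.01 − 3.9·213 − 160 − 320 = 0 → A_y = -380.3 N.
ΣF_x = 0: no horizontal applied forces, so A_x = 0.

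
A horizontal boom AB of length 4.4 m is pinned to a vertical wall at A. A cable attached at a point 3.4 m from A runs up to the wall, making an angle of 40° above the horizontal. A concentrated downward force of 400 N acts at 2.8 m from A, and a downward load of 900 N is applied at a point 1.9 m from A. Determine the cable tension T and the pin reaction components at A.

T = 1295 N, A_x = 992.0 N, A_y = 467.6 N

ΣM about A: T·sin40°·3.4 − 400·2.8 − 900·1.9 = 0 → T = 2830/(3.4·0.642788) = 1294.91 ≈ 1295 N.
ΣF_x = 0: A_x − T·cos40° = 0 → A_x = 1294.91 × 0.766044 = 992.0 N.
ΣF_y = 0: A_y + T·sin40° − 400 − 900 = 0 → A_y = 1300 − 1294.91 × 0.642788 = 467.6 N.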